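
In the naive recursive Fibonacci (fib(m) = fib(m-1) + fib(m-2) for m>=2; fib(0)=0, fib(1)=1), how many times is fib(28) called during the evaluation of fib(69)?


Let N(m) = number of times fib(m) is called while evaluating fib(69).
N(69) = 1 (the initial call).
N(68) = 1 (only fib(69) calls it).
For 1 <= m <= 67: fib(m) is called by fib(m+1) and fib(m+2), so
  N(m) = N(m+1) + N(m+2).
fib(0) is called only by fib(2), so N(0) = N(2).
Walk down from m=69:
  N(69)=1, N(68)=1, N(67)=2, N(66)=3, N(65)=5, N(64)=8, N(63)=13, N(62)=21, N(61)=34, N(60)=55, N(59)=89, N(58)=144, N(57)=233, N(56)=377, N(55)=610, N(54)=987, N(53)=1597, N(52)=2584, N(51)=4181, N(50)=6765, N(49)=10946, N(48)=17711, N(47)=28657, N(46)=46368, N(45)=75025, N(44)=121393, N(43)=196418, N(42)=317811, N(41)=514229, N(40)=832040, N(39)=1346269, N(38)=2178309, N(37)=3524578, N(36)=5702887, N(35)=9227465, N(34)=14930352, N(33)=24157817, N(32)=39088169, N(31)=63245986, N(30)=102334155, N(29)=165580141, N(28)=267914296
N(28) = 267914296


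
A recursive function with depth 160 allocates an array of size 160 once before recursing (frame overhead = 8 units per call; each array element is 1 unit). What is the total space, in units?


Array allocation: 160 units (allocated once)
Stack frames: 160 deep * 8 per frame = 1280 units
Total = 160 + 1280 = 1440


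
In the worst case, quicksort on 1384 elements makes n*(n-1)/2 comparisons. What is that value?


Sum of comparisons per partition:
1383 + 1382 + ... + 1 + 0
= 1384 * (1384 - 1) / 2
= 1384 * 1383 / 2
= 957036


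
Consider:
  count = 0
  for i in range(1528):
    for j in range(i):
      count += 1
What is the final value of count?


For each i, the inner loop runs i times:
  i=0: inner runs 0 times
  i=1: inner runs 1 time
  i=2: inner runs 2 times
  i=3: inner runs 3 times
  i=4: inner runs 4 times
  i=5: inner runs 5 times
  i=6: inner runs 6 times
  i=7: inner runs 7 times
  ...
Total = 0 + 1 + 2 + ... + 1527 = 1528*(1528-1)/2 = 1166628


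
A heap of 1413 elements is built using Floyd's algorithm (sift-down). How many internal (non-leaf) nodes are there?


Leaf nodes occupy roughly half the array.
Sift-down is called for each internal node, starting from the last one.
Internal nodes = floor(n/2) = floor(1413/2) = 706


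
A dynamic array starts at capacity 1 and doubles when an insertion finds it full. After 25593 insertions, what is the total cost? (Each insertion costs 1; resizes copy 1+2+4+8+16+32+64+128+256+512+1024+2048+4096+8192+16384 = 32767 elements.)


Insertion cost: 25593 (one per element)
Resizes occur just before inserting elements 2, 3, 5, 9, ...
Elements copied at each resize: 1 + 2 + 4 + 8 + 16 + 32 + 64 + 128 + 256 + 512 + 1024 + 2048 + 4096 + 8192 + 16384
Sum of copies = 32767 (geometric series: 2^k - 1)
Total = 25593 + 32767 = 58360


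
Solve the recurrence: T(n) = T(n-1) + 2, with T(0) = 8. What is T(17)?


Unrolling the recurrence:
T(17) = T(16) + 2
       = T(15) + 2 + 2
       = T(14) + 2*3
       ...
       = T(0) + 2*17
       = 8 + 34 = 42


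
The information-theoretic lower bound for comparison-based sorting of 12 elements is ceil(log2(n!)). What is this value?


A binary decision tree of height h has at most 2^h leaves and needs at least n! of them, so h >= ceil(log2(n!)).
Compute 12! as a running product:
  x2 = 2, x3 = 6, x4 = 24, x5 = 120
  x6 = 720, x7 = 5040, x8 = 40320, x9 = 362880
  x10 = 3628800, x11 = 39916800, x12 = 479001600
12! = 479001600
Bracket between powers of 2:
  2^28 = 268435456 < 479001600 <= 536870912 = 2^29
So ceil(log2(12!)) = 29


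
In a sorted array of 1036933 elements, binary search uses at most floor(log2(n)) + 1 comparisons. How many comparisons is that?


Halving sequence: 1036933 -> 518466 -> 259233 -> 129616 -> 64808 -> 32404 -> 16202 -> 8101 -> 4050 -> 2025 -> 1012 -> 506 -> 253 -> 126 -> 63 -> 31 -> 15 -> 7 -> 3 -> 1
Number of halvings = 19
Max comparisons = 19 + 1 = 20


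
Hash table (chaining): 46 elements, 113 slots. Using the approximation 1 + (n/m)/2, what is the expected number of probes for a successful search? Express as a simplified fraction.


Computing expected probes:
alpha = 46/113
= 1 + alpha/2
= 1 + 46/(2*113)
= (2*113 + 46) / (2*113)
= 272/226 = 136/113


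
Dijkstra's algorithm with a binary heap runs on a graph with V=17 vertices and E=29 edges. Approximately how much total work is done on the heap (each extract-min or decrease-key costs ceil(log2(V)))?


Dijkstra with a binary heap: each vertex is extracted once, each edge may relax once.
Each heap operation costs O(log V).
V + E = 17 + 29 = 46
ceil(log2(17)) = 5 (since 2^4 = 16 < 17 <= 32 = 2^5)
Total heap work = (V+E) * ceil(log2(V)) = 46 * 5 = 230


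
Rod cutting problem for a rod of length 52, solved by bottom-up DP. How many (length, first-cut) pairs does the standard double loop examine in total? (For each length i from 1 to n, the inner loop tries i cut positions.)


For each subproblem length i = 1..52, the inner loop considers i possible first cuts.
Total = 1 + 2 + ... + 52
= 52*(52+1)/2
= 52*53/2 = 1378


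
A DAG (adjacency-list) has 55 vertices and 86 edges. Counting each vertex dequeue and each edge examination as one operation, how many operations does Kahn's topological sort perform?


V = 55 (vertex processing)
E = 86 (edge processing)
V + E = 55 + 86 = 141


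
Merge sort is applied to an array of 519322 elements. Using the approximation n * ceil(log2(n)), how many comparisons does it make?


Merge sort divides the array into halves recursively.
Number of levels = ceil(log2(519322)) = 19
At each level, approximately n = 519322 comparisons are needed for merging.
Total comparisons ~ n * ceil(log2(n)) = 519322 * 19 = 9867118


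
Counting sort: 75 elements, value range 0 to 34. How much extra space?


n = 75 (output array)
k = 35 (count array for 35 distinct values)
Extra space = 75 + 35 = 110


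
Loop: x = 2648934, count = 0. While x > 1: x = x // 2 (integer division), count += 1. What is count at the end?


The variable x halves each step:
x = 2648934 -> 1324467 -> 662233 -> 331116 -> 165558 -> 82779 -> 41389 -> 20694 -> 10347 -> 5173 -> 2586 -> 1293 -> 646 -> 323 -> 161 -> 80 -> 40 -> 20 -> 10 -> 5 -> 2 -> 1
Number of halvings = floor(log2(2648934)) = 21


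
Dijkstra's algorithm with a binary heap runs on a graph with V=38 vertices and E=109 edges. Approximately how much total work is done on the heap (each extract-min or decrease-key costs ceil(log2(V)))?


Dijkstra with a binary heap: each vertex is extracted once, each edge may relax once.
Each heap operation costs O(log V).
V + E = 38 + 109 = 147
ceil(log2(38)) = 6 (since 2^5 = 32 < 38 <= 64 = 2^6)
Total heap work = (V+E) * ceil(log2(V)) = 147 * 6 = 882


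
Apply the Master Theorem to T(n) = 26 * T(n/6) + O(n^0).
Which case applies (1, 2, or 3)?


The Master Theorem: T(n) = a*T(n/b) + O(n^c)
  a = 26, b = 6, c = 0
log_b(a) = log_6(26) ~ 1.818
Compare b^c with a: 6^0 = 1 < 26, so c < log_b(a).
Since c < log_b(a), Case 1 applies.
T(n) = O(n^(log_6 26)) ~ O(n^1.818)
Master Theorem case = 1


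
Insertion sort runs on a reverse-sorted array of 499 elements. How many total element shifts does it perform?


Sum of shifts = 1 + 2 + 3 + ... + 498
= 499 * 498 / 2
= 248502 / 2
= 124251


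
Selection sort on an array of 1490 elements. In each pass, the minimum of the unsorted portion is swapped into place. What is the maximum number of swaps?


Selection sort performs one swap per pass:
  Pass 1: find min in positions 0 to 1489, swap with position 0
  Pass 2: find min in positions 1 to 1489, swap with position 1
  Pass 3: find min in positions 2 to 1489, swap with position 2
  Pass 4: find min in positions 3 to 1489, swap with position 3
  Pass 5: find min in positions 4 to 1489, swap with position 4
  ... (1484 more passes)
Total passes (and swaps) = n - 1 = 1490 - 1 = 1489


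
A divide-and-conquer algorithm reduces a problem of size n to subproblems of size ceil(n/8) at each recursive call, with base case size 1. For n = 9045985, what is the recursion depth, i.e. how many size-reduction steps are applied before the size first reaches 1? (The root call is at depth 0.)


Each step divides the size by 8 (rounding up); after k steps the size is ceil(n/8^k), which equals 1 exactly when 8^k >= n.
So the depth is the smallest k with 8^k >= 9045985, i.e. ceil(log_8(9045985)).
8^7 = 2097152 < 9045985 <= 16777216 = 8^8
Recursion depth = 8


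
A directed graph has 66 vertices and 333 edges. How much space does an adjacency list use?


Adjacency list: one list head per vertex + one entry per edge
Vertex heads: 66
Edge entries: 333
Total = 66 + 333 = 399


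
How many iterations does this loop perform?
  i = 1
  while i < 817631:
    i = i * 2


The loop variable doubles each iteration:
i = 1 -> 2 -> 4 -> 8 -> 16 -> 32 -> 64 -> 128 -> 256 -> 512 -> 1024 -> 2048 -> 4096 -> 8192 -> 16384 -> 32768 -> 65536 -> 131072 -> 262144 -> 524288 -> 1048576 (stop, 1048576 >= 817631)
Number of doublings = ceil(log2(817631)) = 20


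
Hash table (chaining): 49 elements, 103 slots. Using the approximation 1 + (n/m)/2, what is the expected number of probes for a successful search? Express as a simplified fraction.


Computing expected probes:
alpha = 49/103
= 1 + alpha/2
= 1 + 49/(2*103)
= (2*103 + 49) / (2*103)
= 255/206


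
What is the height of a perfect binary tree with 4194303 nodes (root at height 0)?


A perfect binary tree with 4194303 nodes:
  4194303 = 2^22 - 1
  Levels: 0, 1, ..., 21
  Height = 21


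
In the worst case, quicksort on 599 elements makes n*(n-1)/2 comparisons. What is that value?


Sum of comparisons per partition:
598 + 597 + ... + 1 + 0
= 599 * (599 - 1) / 2
= 599 * 598 / 2
= 179101


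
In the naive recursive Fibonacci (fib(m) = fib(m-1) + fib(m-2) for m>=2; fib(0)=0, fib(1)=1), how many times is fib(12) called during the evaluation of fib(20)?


Let N(m) = number of times fib(m) is called while evaluating fib(20).
N(20) = 1 (the initial call).
N(19) = 1 (only fib(20) calls it).
For 1 <= m <= 18: fib(m) is called by fib(m+1) and fib(m+2), so
  N(m) = N(m+1) + N(m+2).
fib(0) is called only by fib(2), so N(0) = N(2).
Walk down from m=20:
  N(20)=1, N(19)=1, N(18)=2, N(17)=3, N(16)=5, N(15)=8, N(14)=13, N(13)=21, N(12)=34
N(12) = 34


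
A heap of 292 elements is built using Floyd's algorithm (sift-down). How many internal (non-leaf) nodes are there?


Leaf nodes occupy roughly half the array.
Sift-down is called for each internal node, starting from the last one.
Internal nodes = floor(n/2) = floor(292/2) = 146


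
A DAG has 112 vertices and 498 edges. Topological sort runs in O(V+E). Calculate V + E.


V = 112 (vertex processing)
E = 498 (edge processing)
V + E = 112 + 498 = 610


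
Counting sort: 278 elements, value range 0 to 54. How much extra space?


n = 278 (output array)
k = 55 (count array for 55 distinct values)
Extra space = 278 + 55 = 333


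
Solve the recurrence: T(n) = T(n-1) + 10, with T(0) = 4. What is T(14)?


Unrolling the recurrence:
T(14) = T(13) + 10
       = T(12) + 10 + 10
       = T(11) + 10*3
       ...
       = T(0) + 10*14
       = 4 + 140 = 144


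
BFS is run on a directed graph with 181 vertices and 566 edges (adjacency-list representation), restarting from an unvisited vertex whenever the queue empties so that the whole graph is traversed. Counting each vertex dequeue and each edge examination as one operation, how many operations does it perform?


A full BFS traversal dequeues each vertex exactly once and examines each directed edge exactly once.
V = 181 (vertex processing cost)
E = 566 (edge examination cost)
Total operations proportional to V + E = 181 + 566 = 747


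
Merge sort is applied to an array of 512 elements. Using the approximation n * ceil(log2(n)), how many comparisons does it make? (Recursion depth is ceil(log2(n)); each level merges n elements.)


Merge sort divides the array into halves recursively.
Number of levels = ceil(log2(512)) = 9
At each level, approximately n = 512 comparisons are needed for merging.
Total comparisons ~ n * ceil(log2(n)) = 512 * 9 = 4608


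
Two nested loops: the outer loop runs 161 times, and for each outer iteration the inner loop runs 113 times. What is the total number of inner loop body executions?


Outer loop: 161 iterations
Inner loop: 113 iterations per outer iteration
Total = 161 * 113 = 18193


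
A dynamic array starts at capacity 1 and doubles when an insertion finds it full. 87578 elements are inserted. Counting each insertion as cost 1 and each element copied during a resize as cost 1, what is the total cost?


n = 87578
Insertion costs: 87578
Resizes copy 1, 2, 4, ... up to the largest power of 2 that is <= n-1 = 87577, i.e. 65536.
Copy costs = 1 + 2 + 4 + 8 + 16 + 32 + 64 + 128 + 256 + 512 + 1024 + 2048 + 4096 + 8192 + 16384 + 32768 + 65536 = 131071
Total = 87578 + 131071 = 218649


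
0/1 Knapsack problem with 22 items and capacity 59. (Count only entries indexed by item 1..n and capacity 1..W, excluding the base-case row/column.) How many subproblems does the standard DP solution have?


The DP table is indexed by (item, capacity).
Rows: 22 items
Columns: 59 capacity values (1 to W)
Total subproblems = 22 * 59 = 1298


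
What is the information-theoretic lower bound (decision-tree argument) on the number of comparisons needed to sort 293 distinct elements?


A binary decision tree of height h has at most 2^h leaves and needs at least n! of them, so h >= ceil(log2(n!)).
293! is far too large to multiply out, so use Stirling's series:
  ln(n!) ~ n ln n - n + (1/2) ln(2 pi n) + 1/(12n)  (error below 1/(360 n^3), negligible here)
  ln(293) = 5.6801726
  n ln n = 293 * 5.6801726 = 1664.2906
  (1/2) ln(2 pi * 293) = (1/2) ln(1840.9733) = 3.7590
  1/(12*293) = 0.0003
  ln(293!) ~ 1664.2906 - 293 + 3.7590 + 0.0003 = 1375.0499
Convert to base 2: log2(293!) = 1375.0499 / ln 2 = 1375.0499 / 0.69314718 = 1983.7777
ceil(1983.7777) = 1984


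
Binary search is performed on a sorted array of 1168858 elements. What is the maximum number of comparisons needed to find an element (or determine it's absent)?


Binary search halves the search space each comparison:
  Step 1: search space = 1168858 -> 584429
  Step 2: search space = 584429 -> 292214
  Step 3: search space = 292214 -> 146107
  Step 4: search space = 146107 -> 73053
  Step 5: search space = 73053 -> 36526
  Step 6: search space = 36526 -> 18263
  Step 7: search space = 18263 -> 9131
  Step 8: search space = 9131 -> 4565
  Step 9: search space = 4565 -> 2282
  Step 10: search space = 2282 -> 1141
  Step 11: search space = 1141 -> 570
  Step 12: search space = 570 -> 285
  Step 13: search space = 285 -> 142
  Step 14: search space = 142 -> 71
  Step 15: search space = 71 -> 35
  Step 16: search space = 35 -> 17
  Step 17: search space = 17 -> 8
  Step 18: search space = 8 -> 4
  Step 19: search space = 4 -> 2
  Step 20: search space = 2 -> 1
  Step 21: search space = 1 (final check)
Maximum comparisons = floor(log2(1168858)) + 1 = 20 + 1 = 21


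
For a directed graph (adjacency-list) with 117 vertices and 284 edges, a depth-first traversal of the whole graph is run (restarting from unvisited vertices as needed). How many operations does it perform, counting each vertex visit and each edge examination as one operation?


A full DFS traversal visits each vertex once and examines each edge once.
V = 117
E = 284
Sum = 117 + 284 = 401


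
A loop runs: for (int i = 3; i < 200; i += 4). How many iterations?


Loop starts at i = 3, increments by 4, stops when i >= 200.
Number of iterations = ceil((200 - 3) / 4)
= ceil(197 / 4)
= 50


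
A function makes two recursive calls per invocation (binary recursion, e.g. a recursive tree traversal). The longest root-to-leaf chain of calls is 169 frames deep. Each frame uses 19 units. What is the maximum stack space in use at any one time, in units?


Binary recursion: the two calls run one after the other, so only one root-to-leaf chain of frames is on the stack at a time.
Maximum depth (longest chain) = 169 frames
Each frame = 19 units
Max stack space = 169 * 19 = 3211


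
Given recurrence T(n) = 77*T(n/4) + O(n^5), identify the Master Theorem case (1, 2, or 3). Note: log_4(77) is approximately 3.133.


Master Theorem parameters: a=77, b=4, c=5
log_b(a) = 3.133
Compare b^c with a: 4^5 = 1024 > 77, so c > log_b(a).
Comparing c=5 vs log_b(a)=3.133:
5 > 3.133 => Case 3
Result: T(n) = O(n^5)
Master Theorem case = 3


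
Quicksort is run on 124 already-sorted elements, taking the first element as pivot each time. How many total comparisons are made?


Sum of comparisons per partition:
123 + 122 + ... + 1 + 0
= 124 * (124 - 1) / 2
= 124 * 123 / 2
= 7626


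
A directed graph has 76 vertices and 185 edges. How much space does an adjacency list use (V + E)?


Adjacency list: one list head per vertex + one entry per edge
Vertex heads: 76
Edge entries: 185
Total = 76 + 185 = 261


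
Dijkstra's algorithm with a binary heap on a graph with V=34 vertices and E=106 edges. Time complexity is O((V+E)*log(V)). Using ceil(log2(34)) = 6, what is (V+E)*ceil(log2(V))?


Dijkstra with a binary heap: each vertex is extracted once, each edge may relax once.
Each heap operation costs O(log V).
V + E = 34 + 106 = 140
ceil(log2(34)) = 6 (since 2^5 = 32 < 34 <= 64 = 2^6)
Total heap work = (V+E) * ceil(log2(V)) = 140 * 6 = 840


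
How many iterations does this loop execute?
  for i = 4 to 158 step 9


The loop variable i takes values starting at 4 and increments by 9 each iteration.
Sequence: i = 4, 13, 22, 31, 40, 49, 58, 67, 76, ...
The upper bound 158 is inclusive, so the count is floor((last - first) / step) + 1:
floor((158 - 4) / 9) + 1 = floor(154/9) + 1 = 17 + 1 = 18


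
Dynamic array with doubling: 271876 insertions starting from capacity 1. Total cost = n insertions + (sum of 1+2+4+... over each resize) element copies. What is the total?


n = 271876
Insertion costs: 271876
Resizes copy 1, 2, 4, ... up to the largest power of 2 that is <= n-1 = 271875, i.e. 262144.
Copy costs = 1 + 2 + 4 + 8 + 16 + 32 + 64 + 128 + 256 + 512 + 1024 + 2048 + 4096 + 8192 + 16384 + 32768 + 65536 + 131072 + 262144 = 524287
Total = 271876 + 524287 = 796163


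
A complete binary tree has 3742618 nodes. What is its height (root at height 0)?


In a complete binary tree, level k holds nodes 2^k .. 2^(k+1)-1 (1-indexed).
Height = floor(log2(n)) = floor(log2(3742618)) = 21
Check: 2^21 = 2097152 <= 3742618 < 4194304 = 2^22


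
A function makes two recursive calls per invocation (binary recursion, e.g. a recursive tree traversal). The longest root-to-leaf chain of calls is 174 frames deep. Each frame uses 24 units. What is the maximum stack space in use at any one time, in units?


Binary recursion: the two calls run one after the other, so only one root-to-leaf chain of frames is on the stack at a time.
Maximum depth (longest chain) = 174 frames
Each frame = 24 units
Max stack space = 174 * 24 = 4176


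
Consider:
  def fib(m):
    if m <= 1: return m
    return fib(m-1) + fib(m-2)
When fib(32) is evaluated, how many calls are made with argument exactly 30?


Let N(m) = number of times fib(m) is called while evaluating fib(32).
N(32) = 1 (the initial call).
N(31) = 1 (only fib(32) calls it).
For 1 <= m <= 30: fib(m) is called by fib(m+1) and fib(m+2), so
  N(m) = N(m+1) + N(m+2).
fib(0) is called only by fib(2), so N(0) = N(2).
Walk down from m=32:
  N(32)=1, N(31)=1, N(30)=2
N(30) = 2


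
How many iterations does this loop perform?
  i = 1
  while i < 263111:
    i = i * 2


The loop variable doubles each iteration:
i = 1 -> 2 -> 4 -> 8 -> 16 -> 32 -> 64 -> 128 -> 256 -> 512 -> 1024 -> 2048 -> 4096 -> 8192 -> 16384 -> 32768 -> 65536 -> 131072 -> 262144 -> 524288 (stop, 524288 >= 263111)
Number of doublings = ceil(log2(263111)) = 19


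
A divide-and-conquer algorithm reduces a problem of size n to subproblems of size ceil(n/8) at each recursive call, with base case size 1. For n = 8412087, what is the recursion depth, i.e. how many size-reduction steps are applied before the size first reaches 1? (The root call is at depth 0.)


Each step divides the size by 8 (rounding up); after k steps the size is ceil(n/8^k), which equals 1 exactly when 8^k >= n.
So the depth is the smallest k with 8^k >= 8412087, i.e. ceil(log_8(8412087)).
8^7 = 2097152 < 8412087 <= 16777216 = 8^8
Recursion depth = 8


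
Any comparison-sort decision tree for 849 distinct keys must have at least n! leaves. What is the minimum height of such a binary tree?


A binary decision tree of height h has at most 2^h leaves and needs at least n! of them, so h >= ceil(log2(n!)).
849! is far too large to multiply out, so use Stirling's series:
  ln(n!) ~ n ln n - n + (1/2) ln(2 pi n) + 1/(12n)  (error below 1/(360 n^3), negligible here)
  ln(849) = 6.7440592
  n ln n = 849 * 6.7440592 = 5725.7063
  (1/2) ln(2 pi * 849) = (1/2) ln(5334.4243) = 4.2910
  1/(12*849) = 0.0001
  ln(849!) ~ 5725.7063 - 849 + 4.2910 + 0.0001 = 4880.9974
Convert to base 2: log2(849!) = 4880.9974 / ln 2 = 4880.9974 / 0.69314718 = 7041.7907
ceil(7041.7907) = 7042


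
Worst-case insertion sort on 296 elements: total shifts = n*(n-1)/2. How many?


Sum of shifts = 1 + 2 + 3 + ... + 295
= 296 * 295 / 2
= 87320 / 2
= 43660


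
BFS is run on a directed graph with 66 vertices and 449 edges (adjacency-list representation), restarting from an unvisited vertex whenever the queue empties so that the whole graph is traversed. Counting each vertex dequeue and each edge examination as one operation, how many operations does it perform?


A full BFS traversal dequeues each vertex exactly once and examines each directed edge exactly once.
V = 66 (vertex processing cost)
E = 449 (edge examination cost)
Total operations proportional to V + E = 66 + 449 = 515


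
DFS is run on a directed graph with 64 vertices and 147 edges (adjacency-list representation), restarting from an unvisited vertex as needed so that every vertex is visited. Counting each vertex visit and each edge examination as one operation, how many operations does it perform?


A full DFS traversal processes each vertex exactly once (push/pop on stack).
Each directed edge is examined once.
V = 64, E = 147
V + E = 211


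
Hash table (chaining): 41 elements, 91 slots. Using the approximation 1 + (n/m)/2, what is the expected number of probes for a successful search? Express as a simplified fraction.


Computing expected probes:
alpha = 41/91
= 1 + alpha/2
= 1 + 41/(2*91)
= (2*91 + 41) / (2*91)
= 223/182


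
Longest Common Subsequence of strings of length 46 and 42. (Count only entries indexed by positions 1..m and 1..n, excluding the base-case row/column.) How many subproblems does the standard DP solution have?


DP table indexed by positions in both strings.
First string: 46 positions
Second string: 42 positions
Total = 46 * 42 = 1932


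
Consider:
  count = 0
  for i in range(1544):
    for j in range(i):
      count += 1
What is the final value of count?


For each i, the inner loop runs i times:
  i=0: inner runs 0 times
  i=1: inner runs 1 time
  i=2: inner runs 2 times
  i=3: inner runs 3 times
  i=4: inner runs 4 times
  i=5: inner runs 5 times
  i=6: inner runs 6 times
  i=7: inner runs 7 times
  ...
Total = 0 + 1 + 2 + ... + 1543 = 1544*(1544-1)/2 = 1191196


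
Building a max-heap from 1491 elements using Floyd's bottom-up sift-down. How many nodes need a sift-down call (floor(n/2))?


In a heap of 1491 elements (0-indexed array):
  Last element index: 1490
  Parent of last element: floor((1490 - 1) / 2) = 744
  Internal nodes: indices 0 to 744
  Count = floor(1491/2) = 745


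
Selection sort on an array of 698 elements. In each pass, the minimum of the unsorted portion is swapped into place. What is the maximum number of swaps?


Selection sort performs one swap per pass:
  Pass 1: find min in positions 0 to 697, swap with position 0
  Pass 2: find min in positions 1 to 697, swap with position 1
  Pass 3: find min in positions 2 to 697, swap with position 2
  Pass 4: find min in positions 3 to 697, swap with position 3
  Pass 5: find min in positions 4 to 697, swap with position 4
  ... (692 more passes)
Total passes (and swaps) = n - 1 = 698 - 1 = 697


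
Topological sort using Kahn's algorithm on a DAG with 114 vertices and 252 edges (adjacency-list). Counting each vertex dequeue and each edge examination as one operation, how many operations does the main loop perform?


Kahn's algorithm:
  1. Compute in-degrees: O(V + E)
  2. Process queue: each vertex dequeued once (O(V))
     each edge examined once (O(E))
Total = V + E = 114 + 252 = 366


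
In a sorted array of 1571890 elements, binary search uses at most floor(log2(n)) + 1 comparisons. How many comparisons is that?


Halving sequence: 1571890 -> 785945 -> 392972 -> 196486 -> 98243 -> 49121 -> 24560 -> 12280 -> 6140 -> 3070 -> 1535 -> 767 -> 383 -> 191 -> 95 -> 47 -> 23 -> 11 -> 5 -> 2 -> 1
Number of halvings = 20
Max comparisons = 20 + 1 = 21


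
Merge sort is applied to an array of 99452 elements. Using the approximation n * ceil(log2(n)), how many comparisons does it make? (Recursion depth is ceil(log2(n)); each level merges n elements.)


Merge sort divides the array into halves recursively.
Number of levels = ceil(log2(99452)) = 17
At each level, approximately n = 99452 comparisons are needed for merging.
Total comparisons ~ n * ceil(log2(n)) = 99452 * 17 = 1690684


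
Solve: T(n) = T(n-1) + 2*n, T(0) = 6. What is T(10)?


Expanding the recurrence:
T(10) = T(9) + 2*10
       = T(8) + 2*9 + 2*10
       ...
       = T(0) + 2*(1 + 2 + ... + 10)
       = 6 + 2 * 10*11/2
       = 6 + 2 * 55
       = 6 + 110 = 116


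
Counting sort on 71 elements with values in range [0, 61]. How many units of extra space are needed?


Output array size: 71 (to store sorted result)
Count array size: 62 (one slot per possible value, range 0 to 61)
Total extra space = 71 + 62 = 133


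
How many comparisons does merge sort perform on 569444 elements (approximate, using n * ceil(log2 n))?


Recursion depth: ceil(log2(569444)) = 20
Each recursion level merges n = 569444 elements
Total = 569444 * 20 = 11388880


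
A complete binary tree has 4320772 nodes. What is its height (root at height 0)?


In a complete binary tree, level k holds nodes 2^k .. 2^(k+1)-1 (1-indexed).
Height = floor(log2(n)) = floor(log2(4320772)) = 22
Check: 2^22 = 4194304 <= 4320772 < 8388608 = 2^23


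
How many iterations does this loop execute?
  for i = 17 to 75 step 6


The loop variable i takes values starting at 17 and increments by 6 each iteration.
Sequence: i = 17, 23, 29, 35, 41, 47, 53, 59, 65, ...
The upper bound 75 is inclusive, so the count is floor((last - first) / step) + 1:
floor((75 - 17) / 6) + 1 = floor(58/6) + 1 = 9 + 1 = 10


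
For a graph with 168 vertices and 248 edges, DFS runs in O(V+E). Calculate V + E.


A full DFS traversal visits each vertex once and examines each edge once.
V = 168
E = 248
Sum = 168 + 248 = 416


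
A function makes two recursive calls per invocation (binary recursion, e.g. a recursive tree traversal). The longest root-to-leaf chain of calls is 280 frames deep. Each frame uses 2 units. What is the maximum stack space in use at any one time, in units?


Binary recursion: the two calls run one after the other, so only one root-to-leaf chain of frames is on the stack at a time.
Maximum depth (longest chain) = 280 frames
Each frame = 2 units
Max stack space = 280 * 2 = 560


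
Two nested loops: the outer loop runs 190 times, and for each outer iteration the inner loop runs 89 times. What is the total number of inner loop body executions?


Outer loop: 190 iterations
Inner loop: 89 iterations per outer iteration
Total = 190 * 89 = 16910


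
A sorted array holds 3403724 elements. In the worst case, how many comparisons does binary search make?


Halving sequence: 3403724 -> 1701862 -> 850931 -> 425465 -> 212732 -> 106366 -> 53183 -> 26591 -> 13295 -> 6647 -> 3323 -> 1661 -> 830 -> 415 -> 207 -> 103 -> 51 -> 25 -> 12 -> 6 -> 3 -> 1
Number of halvings = 21
Max comparisons = 21 + 1 = 22


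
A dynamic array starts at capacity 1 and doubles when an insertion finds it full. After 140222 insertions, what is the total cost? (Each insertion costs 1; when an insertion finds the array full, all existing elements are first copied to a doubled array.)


Insertion cost: 140222 (one per element)
Resizes occur just before inserting elements 2, 3, 5, 9, ...
Elements copied at each resize: 1 + 2 + 4 + 8 + 16 + 32 + 64 + 128 + 256 + 512 + 1024 + 2048 + 4096 + 8192 + 16384 + 32768 + 65536 + 131072
Sum of copies = 262143 (geometric series: 2^k - 1)
Total = 140222 + 262143 = 402365


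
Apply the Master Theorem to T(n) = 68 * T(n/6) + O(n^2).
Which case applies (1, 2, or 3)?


The Master Theorem: T(n) = a*T(n/b) + O(n^c)
  a = 68, b = 6, c = 2
log_b(a) = log_6(68) ~ 2.355
Compare b^c with a: 6^2 = 36 < 68, so c < log_b(a).
Since c < log_b(a), Case 1 applies.
T(n) = O(n^(log_6 68)) ~ O(n^2.355)
Master Theorem case = 1


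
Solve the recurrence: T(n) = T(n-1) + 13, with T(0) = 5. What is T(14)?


Unrolling the recurrence:
T(14) = T(13) + 13
       = T(12) + 13 + 13
       = T(11) + 13*3
       ...
       = T(0) + 13*14
       = 5 + 182 = 187


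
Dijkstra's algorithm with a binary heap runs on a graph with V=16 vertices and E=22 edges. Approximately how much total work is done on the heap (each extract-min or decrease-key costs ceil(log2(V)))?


Dijkstra with a binary heap: each vertex is extracted once, each edge may relax once.
Each heap operation costs O(log V).
V + E = 16 + 22 = 38
ceil(log2(16)) = 4 (since 2^3 = 8 < 16 <= 16 = 2^4)
Total heap work = (V+E) * ceil(log2(V)) = 38 * 4 = 152


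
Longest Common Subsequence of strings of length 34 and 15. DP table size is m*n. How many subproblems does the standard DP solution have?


DP table indexed by positions in both strings.
First string: 34 positions
Second string: 15 positions
Total = 34 * 15 = 510


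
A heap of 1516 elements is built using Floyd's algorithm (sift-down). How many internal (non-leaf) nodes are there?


Leaf nodes occupy roughly half the array.
Sift-down is called for each internal node, starting from the last one.
Internal nodes = floor(n/2) = floor(1516/2) = 758


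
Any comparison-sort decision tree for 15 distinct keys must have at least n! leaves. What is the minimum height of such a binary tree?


A binary decision tree of height h has at most 2^h leaves and needs at least n! of them, so h >= ceil(log2(n!)).
Compute 15! as a running product:
  x2 = 2, x3 = 6, x4 = 24, x5 = 120
  x6 = 720, x7 = 5040, x8 = 40320, x9 = 362880
  x10 = 3628800, x11 = 39916800, x12 = 479001600, x13 = 6227020800
  x14 = 87178291200, x15 = 1307674368000
15! = 1307674368000
Bracket between powers of 2:
  2^40 = 1099511627776 < 1307674368000 <= 2199023255552 = 2^41
So ceil(log2(15!)) = 41


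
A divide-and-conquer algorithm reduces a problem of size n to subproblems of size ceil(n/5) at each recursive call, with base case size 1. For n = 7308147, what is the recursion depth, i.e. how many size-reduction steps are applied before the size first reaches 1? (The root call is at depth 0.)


Each step divides the size by 5 (rounding up); after k steps the size is ceil(n/5^k), which equals 1 exactly when 5^k >= n.
So the depth is the smallest k with 5^k >= 7308147, i.e. ceil(log_5(7308147)).
5^9 = 1953125 < 7308147 <= 9765625 = 5^10
Recursion depth = 10


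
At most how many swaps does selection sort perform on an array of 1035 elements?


Each of the 1034 passes places one element in its final position.
Pass 1: swap minimum into position 0
Pass 2: swap minimum of remaining into position 1
...
Pass 1034: last two elements, one swap
Maximum swaps = 1035 - 1 = 1034


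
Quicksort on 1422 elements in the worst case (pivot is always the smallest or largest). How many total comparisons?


In the worst case, each partition step picks the worst pivot:
  Partition 1: 1421 comparisons (n-1 elements to compare)
  Partition 2: 1420 comparisons
  Partition 3: 1419 comparisons
  Partition 4: 1418 comparisons
  Partition 5: 1417 comparisons
  ...
  Last partition: 0 comparisons
Total = (n-1) + (n-2) + ... + 1 + 0 = n*(n-1)/2
= 1422*1421/2 = 1010331


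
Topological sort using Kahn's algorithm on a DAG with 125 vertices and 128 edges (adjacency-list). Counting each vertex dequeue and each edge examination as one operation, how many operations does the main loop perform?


Kahn's algorithm:
  1. Compute in-degrees: O(V + E)
  2. Process queue: each vertex dequeued once (O(V))
     each edge examined once (O(E))
Total = V + E = 125 + 128 = 253


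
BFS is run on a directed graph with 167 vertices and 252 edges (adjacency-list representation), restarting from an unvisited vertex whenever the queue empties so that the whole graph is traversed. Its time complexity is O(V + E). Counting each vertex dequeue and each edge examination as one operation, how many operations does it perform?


A full BFS traversal dequeues each vertex exactly once and examines each directed edge exactly once.
V = 167 (vertex processing cost)
E = 252 (edge examination cost)
Total operations proportional to V + E = 167 + 252 = 419


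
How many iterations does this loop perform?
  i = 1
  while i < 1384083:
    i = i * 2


The loop variable doubles each iteration:
i = 1 -> 2 -> 4 -> 8 -> 16 -> 32 -> 64 -> 128 -> 256 -> 512 -> 1024 -> 2048 -> 4096 -> 8192 -> 16384 -> 32768 -> 65536 -> 131072 -> 262144 -> 524288 -> 1048576 -> 2097152 (stop, 2097152 >= 1384083)
Number of doublings = ceil(log2(1384083)) = 21


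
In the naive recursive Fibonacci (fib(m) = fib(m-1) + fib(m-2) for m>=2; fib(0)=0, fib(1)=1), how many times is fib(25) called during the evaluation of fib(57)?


Let N(m) = number of times fib(m) is called while evaluating fib(57).
N(57) = 1 (the initial call).
N(56) = 1 (only fib(57) calls it).
For 1 <= m <= 55: fib(m) is called by fib(m+1) and fib(m+2), so
  N(m) = N(m+1) + N(m+2).
fib(0) is called only by fib(2), so N(0) = N(2).
Walk down from m=57:
  N(57)=1, N(56)=1, N(55)=2, N(54)=3, N(53)=5, N(52)=8, N(51)=13, N(50)=21, N(49)=34, N(48)=55, N(47)=89, N(46)=144, N(45)=233, N(44)=377, N(43)=610, N(42)=987, N(41)=1597, N(40)=2584, N(39)=4181, N(38)=6765, N(37)=10946, N(36)=17711, N(35)=28657, N(34)=46368, N(33)=75025, N(32)=121393, N(31)=196418, N(30)=317811, N(29)=514229, N(28)=832040, N(27)=1346269, N(26)=2178309, N(25)=3524578
N(25) = 3524578


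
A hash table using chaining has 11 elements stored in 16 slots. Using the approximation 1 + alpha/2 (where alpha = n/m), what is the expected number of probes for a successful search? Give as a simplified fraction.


Load factor alpha = n/m = 11/16
Expected probes = 1 + alpha/2 = 1 + 11/(2*16)
= 1 + 11/32
= 32/32 + 11/32
= 43/32


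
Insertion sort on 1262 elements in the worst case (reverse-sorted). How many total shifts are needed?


In the worst case (reverse-sorted), each element shifts past all previous:
  Element 1: 1 shifts
  Element 2: 2 shifts
  Element 3: 3 shifts
  Element 4: 4 shifts
  Element 5: 5 shifts
  ...
  Element 1261: 1261 shifts
Total = 1 + 2 + ... + 1261
= 1262*(1262-1)/2 = 795691


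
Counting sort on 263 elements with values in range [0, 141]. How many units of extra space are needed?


Output array size: 263 (to store sorted result)
Count array size: 142 (one slot per possible value, range 0 to 141)
Total extra space = 263 + 142 = 405


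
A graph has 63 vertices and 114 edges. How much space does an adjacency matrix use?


Adjacency matrix: V x V grid of entries
Space = V^2 = 63^2 = 63 * 63 = 3969


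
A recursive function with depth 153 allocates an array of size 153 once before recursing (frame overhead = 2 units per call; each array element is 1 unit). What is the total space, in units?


Array allocation: 153 units (allocated once)
Stack frames: 153 deep * 2 per frame = 306 units
Total = 153 + 306 = 459


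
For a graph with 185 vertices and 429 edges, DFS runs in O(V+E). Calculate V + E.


A full DFS traversal visits each vertex once and examines each edge once.
V = 185
E = 429
Sum = 185 + 429 = 614


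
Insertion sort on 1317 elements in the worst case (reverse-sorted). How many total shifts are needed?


In the worst case (reverse-sorted), each element shifts past all previous:
  Element 1: 1 shifts
  Element 2: 2 shifts
  Element 3: 3 shifts
  Element 4: 4 shifts
  Element 5: 5 shifts
  ...
  Element 1316: 1316 shifts
Total = 1 + 2 + ... + 1316
= 1317*(1317-1)/2 = 866586


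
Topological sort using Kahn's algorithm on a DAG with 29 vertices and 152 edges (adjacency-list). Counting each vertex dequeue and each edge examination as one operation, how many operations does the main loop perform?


Kahn's algorithm:
  1. Compute in-degrees: O(V + E)
  2. Process queue: each vertex dequeued once (O(V))
     each edge examined once (O(E))
Total = V + E = 29 + 152 = 181


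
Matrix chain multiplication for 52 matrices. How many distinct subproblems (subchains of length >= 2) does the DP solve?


Subproblems are indexed by (i, j) where i < j.
Number of such pairs = n*(n-1)/2
= 52 * 51 / 2
= 1326


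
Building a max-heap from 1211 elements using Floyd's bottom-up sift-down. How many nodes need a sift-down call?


In a heap of 1211 elements (0-indexed array):
  Last element index: 1210
  Parent of last element: floor((1210 - 1) / 2) = 604
  Internal nodes: indices 0 to 604
  Count = floor(1211/2) = 605


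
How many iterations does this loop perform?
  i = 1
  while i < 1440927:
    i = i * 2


The loop variable doubles each iteration:
i = 1 -> 2 -> 4 -> 8 -> 16 -> 32 -> 64 -> 128 -> 256 -> 512 -> 1024 -> 2048 -> 4096 -> 8192 -> 16384 -> 32768 -> 65536 -> 131072 -> 262144 -> 524288 -> 1048576 -> 2097152 (stop, 2097152 >= 1440927)
Number of doublings = ceil(log2(1440927)) = 21


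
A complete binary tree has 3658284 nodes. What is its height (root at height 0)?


In a complete binary tree, level k holds nodes 2^k .. 2^(k+1)-1 (1-indexed).
Height = floor(log2(n)) = floor(log2(3658284)) = 21
Check: 2^21 = 2097152 <= 3658284 < 4194304 = 2^22


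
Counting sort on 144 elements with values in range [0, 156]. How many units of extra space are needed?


Output array size: 144 (to store sorted result)
Count array size: 157 (one slot per possible value, range 0 to 156)
Total extra space = 144 + 157 = 301


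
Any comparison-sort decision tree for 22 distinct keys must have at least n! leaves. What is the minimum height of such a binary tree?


A binary decision tree of height h has at most 2^h leaves and needs at least n! of them, so h >= ceil(log2(n!)).
Compute 22! as a running product:
  x2 = 2, x3 = 6, x4 = 24, x5 = 120
  x6 = 720, x7 = 5040, x8 = 40320, x9 = 362880
  x10 = 3628800, x11 = 39916800, x12 = 479001600, x13 = 6227020800
  x14 = 87178291200, x15 = 1307674368000, x16 = 20922789888000, x17 = 355687428096000
  x18 = 6402373705728000, x19 = 121645100408832000, x20 = 2432902008176640000, x21 = 51090942171709440000
  x22 = 1124000727777607680000
22! = 1124000727777607680000
Bracket between powers of 2:
  2^69 = 590295810358705651712 < 1124000727777607680000 <= 1180591620717411303424 = 2^70
So ceil(log2(22!)) = 70


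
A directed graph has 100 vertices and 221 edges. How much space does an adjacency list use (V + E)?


Adjacency list: one list head per vertex + one entry per edge
Vertex heads: 100
Edge entries: 221
Total = 100 + 221 = 321


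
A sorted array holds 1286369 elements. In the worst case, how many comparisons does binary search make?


Halving sequence: 1286369 -> 643184 -> 321592 -> 160796 -> 80398 -> 40199 -> 20099 -> 10049 -> 5024 -> 2512 -> 1256 -> 628 -> 314 -> 157 -> 78 -> 39 -> 19 -> 9 -> 4 -> 2 -> 1
Number of halvings = 20
Max comparisons = 20 + 1 = 21
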